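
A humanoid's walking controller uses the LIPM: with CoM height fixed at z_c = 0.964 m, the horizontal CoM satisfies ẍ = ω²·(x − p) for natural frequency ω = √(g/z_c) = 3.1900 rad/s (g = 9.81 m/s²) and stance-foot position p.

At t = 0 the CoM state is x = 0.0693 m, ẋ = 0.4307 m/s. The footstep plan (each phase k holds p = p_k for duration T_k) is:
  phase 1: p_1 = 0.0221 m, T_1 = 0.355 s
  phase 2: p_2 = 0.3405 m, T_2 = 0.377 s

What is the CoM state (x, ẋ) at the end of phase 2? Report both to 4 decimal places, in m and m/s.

x = 0.6996, ẋ = 1.4779

phase 1: p=0.0221, T=0.355, ωT=1.132450, cosh=1.712746, sinh=1.390504; start (x,ẋ)=(0.069300, 0.430700) → end (x,ẋ)=(0.290681, 0.947045)
phase 2: p=0.3405, T=0.377, ωT=1.202630, cosh=1.814632, sinh=1.514229; start (x,ẋ)=(0.290681, 0.947045) → end (x,ẋ)=(0.699641, 1.477895)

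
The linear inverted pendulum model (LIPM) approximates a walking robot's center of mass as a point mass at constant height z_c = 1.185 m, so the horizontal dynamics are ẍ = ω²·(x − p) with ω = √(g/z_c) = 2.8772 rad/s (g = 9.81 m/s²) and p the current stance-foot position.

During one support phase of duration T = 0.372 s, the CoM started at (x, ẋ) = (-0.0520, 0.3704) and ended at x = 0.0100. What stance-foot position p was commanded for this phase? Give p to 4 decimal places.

p = 0.1126

ωT = 2.8772·0.372 = 1.070318; cosh(ωT) = 1.629604, sinh(ωT) = 1.286704
x(T) = p + (x₀−p)·cosh(ωT) + (ẋ₀/ω)·sinh(ωT) ⇒ p·(1 − cosh) = x(T) − x₀·cosh − (ẋ₀/ω)·sinh
numerator   = 0.0100 − (-0.0520)·1.629604 − (0.3704/2.8772)·1.286704 = -0.070906
denominator = 1 − 1.629604 = -0.629604
p = -0.070906 / -0.629604 = 0.1126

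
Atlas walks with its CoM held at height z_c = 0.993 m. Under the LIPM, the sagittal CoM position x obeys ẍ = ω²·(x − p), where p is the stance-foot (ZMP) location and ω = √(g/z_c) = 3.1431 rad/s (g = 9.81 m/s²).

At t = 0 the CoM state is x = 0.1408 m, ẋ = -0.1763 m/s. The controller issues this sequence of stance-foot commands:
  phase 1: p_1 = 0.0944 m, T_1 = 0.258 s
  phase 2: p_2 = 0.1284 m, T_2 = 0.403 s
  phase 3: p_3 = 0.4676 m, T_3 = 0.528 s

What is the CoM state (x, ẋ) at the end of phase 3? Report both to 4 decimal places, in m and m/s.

phase 1: p=0.0944, T=0.258, ωT=0.810920, cosh=1.347213, sinh=0.902764; start (x,ẋ)=(0.140800, -0.176300) → end (x,ẋ)=(0.106274, -0.105855)
phase 2: p=0.1284, T=0.403, ωT=1.266669, cosh=1.915390, sinh=1.633622; start (x,ẋ)=(0.106274, -0.105855) → end (x,ẋ)=(0.031002, -0.316364)
phase 3: p=0.4676, T=0.528, ωT=1.659557, cosh=2.723602, sinh=2.533379; start (x,ẋ)=(0.031002, -0.316364) → end (x,ẋ)=(-0.976514, -4.338135)

x = -0.9765, ẋ = -4.3381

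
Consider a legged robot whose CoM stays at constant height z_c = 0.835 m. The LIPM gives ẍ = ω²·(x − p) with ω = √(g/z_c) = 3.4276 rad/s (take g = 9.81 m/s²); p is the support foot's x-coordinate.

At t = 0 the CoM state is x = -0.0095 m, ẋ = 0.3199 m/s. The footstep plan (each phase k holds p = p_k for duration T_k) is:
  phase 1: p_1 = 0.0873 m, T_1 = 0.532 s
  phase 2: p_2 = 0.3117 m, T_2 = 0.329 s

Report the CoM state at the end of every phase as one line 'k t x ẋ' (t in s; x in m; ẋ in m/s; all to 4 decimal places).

1 0.5320 0.0612 0.0158
2 0.8610 -0.1093 -1.1599

phase 1: p=0.0873, T=0.532, ωT=1.823483, cosh=3.177428, sinh=3.015966; start (x,ẋ)=(-0.009500, 0.319900) → end (x,ẋ)=(0.061207, 0.015787)
phase 2: p=0.3117, T=0.329, ωT=1.127680, cosh=1.706134, sinh=1.382350; start (x,ẋ)=(0.061207, 0.015787) → end (x,ẋ)=(-0.109308, -1.159938)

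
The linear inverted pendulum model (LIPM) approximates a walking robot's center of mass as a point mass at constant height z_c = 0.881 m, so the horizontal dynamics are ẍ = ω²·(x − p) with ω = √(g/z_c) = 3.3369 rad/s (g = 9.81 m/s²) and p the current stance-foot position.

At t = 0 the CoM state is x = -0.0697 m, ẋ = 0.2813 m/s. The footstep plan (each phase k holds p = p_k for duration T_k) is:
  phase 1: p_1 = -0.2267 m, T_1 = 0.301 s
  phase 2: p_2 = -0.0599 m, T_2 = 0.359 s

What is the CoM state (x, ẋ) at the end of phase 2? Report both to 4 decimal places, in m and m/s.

x = 0.7341, ẋ = 2.7905

phase 1: p=-0.2267, T=0.301, ωT=1.004407, cosh=1.548275, sinh=1.182013; start (x,ẋ)=(-0.069700, 0.281300) → end (x,ẋ)=(0.116023, 1.054778)
phase 2: p=-0.0599, T=0.359, ωT=1.197947, cosh=1.807561, sinh=1.505747; start (x,ẋ)=(0.116023, 1.054778) → end (x,ẋ)=(0.734050, 2.790504)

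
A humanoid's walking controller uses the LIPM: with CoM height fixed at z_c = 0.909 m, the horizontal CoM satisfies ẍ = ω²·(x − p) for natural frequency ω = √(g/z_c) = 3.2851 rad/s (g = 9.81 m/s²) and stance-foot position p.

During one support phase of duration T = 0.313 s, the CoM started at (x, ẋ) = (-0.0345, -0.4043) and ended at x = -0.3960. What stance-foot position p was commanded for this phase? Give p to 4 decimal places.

ωT = 3.2851·0.313 = 1.028236; cosh(ωT) = 1.576884, sinh(ωT) = 1.219246
x(T) = p + (x₀−p)·cosh(ωT) + (ẋ₀/ω)·sinh(ωT) ⇒ p·(1 − cosh) = x(T) − x₀·cosh − (ẋ₀/ω)·sinh
numerator   = -0.3960 − (-0.0345)·1.576884 − (-0.4043/3.2851)·1.219246 = -0.191544
denominator = 1 − 1.576884 = -0.576884
p = -0.191544 / -0.576884 = 0.3320

p = 0.3320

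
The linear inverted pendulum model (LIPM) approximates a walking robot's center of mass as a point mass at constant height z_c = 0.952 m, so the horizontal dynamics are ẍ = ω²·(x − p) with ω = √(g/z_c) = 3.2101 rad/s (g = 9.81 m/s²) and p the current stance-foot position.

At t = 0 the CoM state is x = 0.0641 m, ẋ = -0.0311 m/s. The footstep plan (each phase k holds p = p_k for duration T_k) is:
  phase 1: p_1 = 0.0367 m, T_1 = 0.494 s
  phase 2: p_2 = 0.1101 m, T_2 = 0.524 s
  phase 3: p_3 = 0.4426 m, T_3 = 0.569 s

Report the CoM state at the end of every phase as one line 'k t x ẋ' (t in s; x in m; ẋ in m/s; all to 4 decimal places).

1 0.4940 0.0837 0.1266
2 1.0180 0.1392 0.1326
3 1.5870 -0.3993 -2.5246

phase 1: p=0.0367, T=0.494, ωT=1.585789, cosh=2.543965, sinh=2.339179; start (x,ẋ)=(0.064100, -0.031100) → end (x,ẋ)=(0.083742, 0.126629)
phase 2: p=0.1101, T=0.524, ωT=1.682092, cosh=2.781390, sinh=2.595405; start (x,ẋ)=(0.083742, 0.126629) → end (x,ẋ)=(0.139170, 0.132606)
phase 3: p=0.4426, T=0.569, ωT=1.826547, cosh=3.186683, sinh=3.025715; start (x,ẋ)=(0.139170, 0.132606) → end (x,ẋ)=(-0.399346, -2.524595)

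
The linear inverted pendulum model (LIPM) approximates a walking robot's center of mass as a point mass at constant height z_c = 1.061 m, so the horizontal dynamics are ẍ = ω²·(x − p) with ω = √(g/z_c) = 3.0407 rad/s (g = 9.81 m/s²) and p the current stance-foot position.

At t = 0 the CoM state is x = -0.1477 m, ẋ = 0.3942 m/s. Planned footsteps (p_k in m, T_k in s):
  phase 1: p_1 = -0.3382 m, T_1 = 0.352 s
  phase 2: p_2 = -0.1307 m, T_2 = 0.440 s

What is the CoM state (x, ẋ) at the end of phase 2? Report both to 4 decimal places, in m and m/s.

phase 1: p=-0.3382, T=0.352, ωT=1.070326, cosh=1.629614, sinh=1.286717; start (x,ẋ)=(-0.147700, 0.394200) → end (x,ẋ)=(0.139053, 1.387729)
phase 2: p=-0.1307, T=0.440, ωT=1.337908, cosh=2.036728, sinh=1.774334; start (x,ẋ)=(0.139053, 1.387729) → end (x,ẋ)=(1.228493, 4.281803)

x = 1.2285, ẋ = 4.2818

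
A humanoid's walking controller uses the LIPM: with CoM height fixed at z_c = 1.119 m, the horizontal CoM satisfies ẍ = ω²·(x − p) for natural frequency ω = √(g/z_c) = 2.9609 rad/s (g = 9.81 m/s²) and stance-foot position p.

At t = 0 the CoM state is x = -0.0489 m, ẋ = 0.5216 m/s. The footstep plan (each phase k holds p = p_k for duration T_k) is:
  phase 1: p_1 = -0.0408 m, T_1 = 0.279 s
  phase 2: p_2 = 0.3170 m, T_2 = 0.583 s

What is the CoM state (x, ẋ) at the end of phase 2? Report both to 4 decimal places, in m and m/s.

phase 1: p=-0.0408, T=0.279, ωT=0.826091, cosh=1.361064, sinh=0.923307; start (x,ẋ)=(-0.048900, 0.521600) → end (x,ẋ)=(0.110828, 0.687787)
phase 2: p=0.3170, T=0.583, ωT=1.726205, cosh=2.898623, sinh=2.720664; start (x,ẋ)=(0.110828, 0.687787) → end (x,ẋ)=(0.351367, 0.332791)

x = 0.3514, ẋ = 0.3328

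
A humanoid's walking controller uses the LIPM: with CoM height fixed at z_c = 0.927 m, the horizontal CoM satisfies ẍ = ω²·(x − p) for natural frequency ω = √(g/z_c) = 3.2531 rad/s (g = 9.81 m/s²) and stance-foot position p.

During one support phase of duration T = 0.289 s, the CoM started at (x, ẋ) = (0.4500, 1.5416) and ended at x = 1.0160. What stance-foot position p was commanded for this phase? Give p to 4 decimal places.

ωT = 3.2531·0.289 = 0.940146; cosh(ωT) = 1.475463, sinh(ωT) = 1.084892
x(T) = p + (x₀−p)·cosh(ωT) + (ẋ₀/ω)·sinh(ωT) ⇒ p·(1 − cosh) = x(T) − x₀·cosh − (ẋ₀/ω)·sinh
numerator   = 1.0160 − (0.4500)·1.475463 − (1.5416/3.2531)·1.084892 = -0.162074
denominator = 1 − 1.475463 = -0.475463
p = -0.162074 / -0.475463 = 0.3409

p = 0.3409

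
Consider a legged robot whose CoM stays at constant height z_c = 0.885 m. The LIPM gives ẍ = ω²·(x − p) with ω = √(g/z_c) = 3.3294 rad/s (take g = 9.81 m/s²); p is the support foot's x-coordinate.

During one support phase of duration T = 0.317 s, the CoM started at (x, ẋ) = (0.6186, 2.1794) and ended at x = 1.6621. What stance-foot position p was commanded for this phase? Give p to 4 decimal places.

p = 0.2632

ωT = 3.3294·0.317 = 1.055420; cosh(ωT) = 1.610614, sinh(ωT) = 1.262567
x(T) = p + (x₀−p)·cosh(ωT) + (ẋ₀/ω)·sinh(ωT) ⇒ p·(1 − cosh) = x(T) − x₀·cosh − (ẋ₀/ω)·sinh
numerator   = 1.6621 − (0.6186)·1.610614 − (2.1794/3.3294)·1.262567 = -0.160693
denominator = 1 − 1.610614 = -0.610614
p = -0.160693 / -0.610614 = 0.2632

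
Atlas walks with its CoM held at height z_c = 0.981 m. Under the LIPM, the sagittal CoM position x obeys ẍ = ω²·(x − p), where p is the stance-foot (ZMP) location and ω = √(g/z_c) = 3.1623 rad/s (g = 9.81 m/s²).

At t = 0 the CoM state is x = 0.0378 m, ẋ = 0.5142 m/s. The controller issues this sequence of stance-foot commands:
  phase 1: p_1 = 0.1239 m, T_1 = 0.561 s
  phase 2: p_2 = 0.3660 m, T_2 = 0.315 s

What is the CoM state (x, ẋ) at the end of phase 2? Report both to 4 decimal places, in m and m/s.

x = 0.5963, ẋ = 1.0602

phase 1: p=0.1239, T=0.561, ωT=1.774050, cosh=3.032162, sinh=2.862518; start (x,ẋ)=(0.037800, 0.514200) → end (x,ẋ)=(0.328285, 0.779749)
phase 2: p=0.3660, T=0.315, ωT=0.996125, cosh=1.538538, sinh=1.169230; start (x,ẋ)=(0.328285, 0.779749) → end (x,ẋ)=(0.596279, 1.060224)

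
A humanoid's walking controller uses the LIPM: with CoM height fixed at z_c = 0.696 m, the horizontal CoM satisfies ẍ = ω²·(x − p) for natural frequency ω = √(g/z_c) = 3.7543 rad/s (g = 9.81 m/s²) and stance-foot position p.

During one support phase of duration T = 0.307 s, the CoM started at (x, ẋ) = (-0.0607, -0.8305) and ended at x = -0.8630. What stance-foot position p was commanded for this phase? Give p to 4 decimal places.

p = 0.5965

ωT = 3.7543·0.307 = 1.152570; cosh(ωT) = 1.741072, sinh(ωT) = 1.425248
x(T) = p + (x₀−p)·cosh(ωT) + (ẋ₀/ω)·sinh(ωT) ⇒ p·(1 − cosh) = x(T) − x₀·cosh − (ẋ₀/ω)·sinh
numerator   = -0.8630 − (-0.0607)·1.741072 − (-0.8305/3.7543)·1.425248 = -0.442034
denominator = 1 − 1.741072 = -0.741072
p = -0.442034 / -0.741072 = 0.5965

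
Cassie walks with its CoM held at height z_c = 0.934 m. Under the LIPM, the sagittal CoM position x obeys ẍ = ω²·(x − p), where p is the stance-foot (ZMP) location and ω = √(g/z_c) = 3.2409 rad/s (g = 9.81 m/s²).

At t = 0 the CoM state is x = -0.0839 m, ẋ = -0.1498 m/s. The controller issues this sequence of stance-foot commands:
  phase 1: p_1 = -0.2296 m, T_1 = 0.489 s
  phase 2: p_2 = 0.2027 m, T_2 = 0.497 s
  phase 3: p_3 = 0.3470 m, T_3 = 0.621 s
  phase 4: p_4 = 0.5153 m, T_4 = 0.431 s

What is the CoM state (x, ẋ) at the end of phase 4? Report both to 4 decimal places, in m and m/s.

x = 1.9802, ẋ = 4.9065

phase 1: p=-0.2296, T=0.489, ωT=1.584800, cosh=2.541652, sinh=2.336664; start (x,ẋ)=(-0.083900, -0.149800) → end (x,ẋ)=(0.032714, 0.722631)
phase 2: p=0.2027, T=0.497, ωT=1.610727, cosh=2.603097, sinh=2.403354; start (x,ẋ)=(0.032714, 0.722631) → end (x,ẋ)=(0.296092, 0.557053)
phase 3: p=0.3470, T=0.621, ωT=2.012599, cosh=3.808190, sinh=3.674549; start (x,ẋ)=(0.296092, 0.557053) → end (x,ẋ)=(0.784722, 1.515107)
phase 4: p=0.5153, T=0.431, ωT=1.396828, cosh=2.144869, sinh=1.897488; start (x,ẋ)=(0.784722, 1.515107) → end (x,ẋ)=(1.980242, 4.906533)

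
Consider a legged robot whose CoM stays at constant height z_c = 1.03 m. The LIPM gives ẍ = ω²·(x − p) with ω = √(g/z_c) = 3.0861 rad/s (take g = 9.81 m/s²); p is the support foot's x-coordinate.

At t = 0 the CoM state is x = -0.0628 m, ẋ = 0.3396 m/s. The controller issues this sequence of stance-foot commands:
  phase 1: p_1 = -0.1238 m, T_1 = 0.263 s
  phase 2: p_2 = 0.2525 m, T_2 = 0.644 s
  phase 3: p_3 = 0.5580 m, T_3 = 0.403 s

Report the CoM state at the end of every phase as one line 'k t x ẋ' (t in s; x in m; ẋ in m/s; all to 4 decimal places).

phase 1: p=-0.1238, T=0.263, ωT=0.811644, cosh=1.347867, sinh=0.903740; start (x,ẋ)=(-0.062800, 0.339600) → end (x,ẋ)=(0.057869, 0.627867)
phase 2: p=0.2525, T=0.644, ωT=1.987448, cosh=3.716968, sinh=3.579923; start (x,ẋ)=(0.057869, 0.627867) → end (x,ẋ)=(0.257398, 0.183478)
phase 3: p=0.5580, T=0.403, ωT=1.243698, cosh=1.878366, sinh=1.590051; start (x,ẋ)=(0.257398, 0.183478) → end (x,ẋ)=(0.087893, -1.130432)

1 0.2630 0.0579 0.6279
2 0.9070 0.2574 0.1835
3 1.3100 0.0879 -1.1304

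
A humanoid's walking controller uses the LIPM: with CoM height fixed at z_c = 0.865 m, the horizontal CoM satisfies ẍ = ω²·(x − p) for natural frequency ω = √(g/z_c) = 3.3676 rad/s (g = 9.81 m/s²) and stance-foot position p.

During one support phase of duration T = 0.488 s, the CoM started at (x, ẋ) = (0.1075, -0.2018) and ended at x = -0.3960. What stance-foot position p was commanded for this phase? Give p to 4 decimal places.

ωT = 3.3676·0.488 = 1.643389; cosh(ωT) = 2.682996, sinh(ωT) = 2.489673
x(T) = p + (x₀−p)·cosh(ωT) + (ẋ₀/ω)·sinh(ωT) ⇒ p·(1 − cosh) = x(T) − x₀·cosh − (ẋ₀/ω)·sinh
numerator   = -0.3960 − (0.1075)·2.682996 − (-0.2018/3.3676)·2.489673 = -0.535231
denominator = 1 − 2.682996 = -1.682996
p = -0.535231 / -1.682996 = 0.3180

p = 0.3180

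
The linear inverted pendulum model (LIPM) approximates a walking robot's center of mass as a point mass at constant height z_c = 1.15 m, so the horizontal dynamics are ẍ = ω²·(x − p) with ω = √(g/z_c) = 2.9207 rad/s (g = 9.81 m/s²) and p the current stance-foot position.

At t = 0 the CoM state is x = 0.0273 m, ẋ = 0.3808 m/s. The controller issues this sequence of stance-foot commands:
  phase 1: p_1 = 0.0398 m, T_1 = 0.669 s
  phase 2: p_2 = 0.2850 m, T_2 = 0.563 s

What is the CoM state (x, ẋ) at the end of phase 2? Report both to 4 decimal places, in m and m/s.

x = 1.7780, ẋ = 4.5104

phase 1: p=0.0398, T=0.669, ωT=1.953948, cosh=3.599104, sinh=3.457390; start (x,ẋ)=(0.027300, 0.380800) → end (x,ẋ)=(0.445585, 1.244314)
phase 2: p=0.2850, T=0.563, ωT=1.644354, cosh=2.685401, sinh=2.492264; start (x,ẋ)=(0.445585, 1.244314) → end (x,ẋ)=(1.778020, 4.510402)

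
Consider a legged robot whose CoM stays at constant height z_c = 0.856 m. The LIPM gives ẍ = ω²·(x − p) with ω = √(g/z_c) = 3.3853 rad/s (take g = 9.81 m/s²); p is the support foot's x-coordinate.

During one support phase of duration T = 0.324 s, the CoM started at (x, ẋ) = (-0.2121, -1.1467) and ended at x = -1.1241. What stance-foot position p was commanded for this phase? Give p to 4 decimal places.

p = 0.4824

ωT = 3.3853·0.324 = 1.096837; cosh(ωT) = 1.664303, sinh(ωT) = 1.330377
x(T) = p + (x₀−p)·cosh(ωT) + (ẋ₀/ω)·sinh(ωT) ⇒ p·(1 − cosh) = x(T) − x₀·cosh − (ẋ₀/ω)·sinh
numerator   = -1.1241 − (-0.2121)·1.664303 − (-1.1467/3.3853)·1.330377 = -0.320464
denominator = 1 − 1.664303 = -0.664303
p = -0.320464 / -0.664303 = 0.4824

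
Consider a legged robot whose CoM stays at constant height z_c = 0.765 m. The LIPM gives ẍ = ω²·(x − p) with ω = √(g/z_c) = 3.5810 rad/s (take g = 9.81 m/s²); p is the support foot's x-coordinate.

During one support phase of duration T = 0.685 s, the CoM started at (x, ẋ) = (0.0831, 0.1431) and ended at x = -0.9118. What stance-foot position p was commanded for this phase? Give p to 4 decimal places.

ωT = 3.5810·0.685 = 2.452985; cosh(ωT) = 5.854513, sinh(ωT) = 5.768477
x(T) = p + (x₀−p)·cosh(ωT) + (ẋ₀/ω)·sinh(ωT) ⇒ p·(1 − cosh) = x(T) − x₀·cosh − (ẋ₀/ω)·sinh
numerator   = -0.9118 − (0.0831)·5.854513 − (0.1431/3.5810)·5.768477 = -1.628824
denominator = 1 − 5.854513 = -4.854513
p = -1.628824 / -4.854513 = 0.3355

p = 0.3355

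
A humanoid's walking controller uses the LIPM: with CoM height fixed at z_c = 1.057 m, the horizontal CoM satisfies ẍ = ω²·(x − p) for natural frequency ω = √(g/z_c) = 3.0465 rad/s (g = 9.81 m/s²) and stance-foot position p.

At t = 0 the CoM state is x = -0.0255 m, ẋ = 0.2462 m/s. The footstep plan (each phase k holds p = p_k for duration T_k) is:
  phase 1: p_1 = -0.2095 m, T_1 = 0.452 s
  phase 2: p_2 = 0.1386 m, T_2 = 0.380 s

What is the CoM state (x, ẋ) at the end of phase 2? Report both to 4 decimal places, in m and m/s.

phase 1: p=-0.2095, T=0.452, ωT=1.377018, cosh=2.107698, sinh=1.855368; start (x,ẋ)=(-0.025500, 0.246200) → end (x,ẋ)=(0.328256, 1.558953)
phase 2: p=0.1386, T=0.380, ωT=1.157670, cosh=1.748363, sinh=1.434146; start (x,ẋ)=(0.328256, 1.558953) → end (x,ẋ)=(1.204068, 3.554248)

x = 1.2041, ẋ = 3.5542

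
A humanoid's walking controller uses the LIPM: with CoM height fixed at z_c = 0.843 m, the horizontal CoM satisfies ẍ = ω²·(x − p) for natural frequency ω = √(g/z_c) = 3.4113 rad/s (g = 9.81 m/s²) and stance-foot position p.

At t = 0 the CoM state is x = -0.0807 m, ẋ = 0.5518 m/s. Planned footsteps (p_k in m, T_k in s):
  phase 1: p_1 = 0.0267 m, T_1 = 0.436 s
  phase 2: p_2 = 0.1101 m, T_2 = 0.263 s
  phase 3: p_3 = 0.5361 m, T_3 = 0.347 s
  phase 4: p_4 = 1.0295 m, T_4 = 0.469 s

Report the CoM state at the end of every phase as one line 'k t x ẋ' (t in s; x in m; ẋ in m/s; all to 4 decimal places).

phase 1: p=0.0267, T=0.436, ωT=1.487327, cosh=2.325613, sinh=2.099637; start (x,ẋ)=(-0.080700, 0.551800) → end (x,ẋ)=(0.116559, 0.514022)
phase 2: p=0.1101, T=0.263, ωT=0.897172, cosh=1.430189, sinh=1.022468; start (x,ẋ)=(0.116559, 0.514022) → end (x,ẋ)=(0.273405, 0.757677)
phase 3: p=0.5361, T=0.347, ωT=1.183721, cosh=1.786322, sinh=1.480185; start (x,ẋ)=(0.273405, 0.757677) → end (x,ẋ)=(0.395604, 0.027017)
phase 4: p=1.0295, T=0.469, ωT=1.599900, cosh=2.577226, sinh=2.375309; start (x,ẋ)=(0.395604, 0.027017) → end (x,ẋ)=(-0.585382, -5.066765)

1 0.4360 0.1166 0.5140
2 0.6990 0.2734 0.7577
3 1.0460 0.3956 0.0270
4 1.5150 -0.5854 -5.0668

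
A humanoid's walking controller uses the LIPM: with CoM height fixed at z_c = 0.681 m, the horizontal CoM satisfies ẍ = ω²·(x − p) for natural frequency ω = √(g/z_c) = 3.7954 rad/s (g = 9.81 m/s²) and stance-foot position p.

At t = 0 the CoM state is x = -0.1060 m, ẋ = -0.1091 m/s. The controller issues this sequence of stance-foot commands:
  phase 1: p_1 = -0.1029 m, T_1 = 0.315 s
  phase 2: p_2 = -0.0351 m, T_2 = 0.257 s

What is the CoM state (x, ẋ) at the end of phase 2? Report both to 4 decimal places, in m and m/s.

phase 1: p=-0.1029, T=0.315, ωT=1.195551, cosh=1.803958, sinh=1.501421; start (x,ẋ)=(-0.106000, -0.109100) → end (x,ẋ)=(-0.151651, -0.214477)
phase 2: p=-0.0351, T=0.257, ωT=0.975418, cosh=1.514655, sinh=1.137620; start (x,ẋ)=(-0.151651, -0.214477) → end (x,ẋ)=(-0.275921, -0.828094)

x = -0.2759, ẋ = -0.8281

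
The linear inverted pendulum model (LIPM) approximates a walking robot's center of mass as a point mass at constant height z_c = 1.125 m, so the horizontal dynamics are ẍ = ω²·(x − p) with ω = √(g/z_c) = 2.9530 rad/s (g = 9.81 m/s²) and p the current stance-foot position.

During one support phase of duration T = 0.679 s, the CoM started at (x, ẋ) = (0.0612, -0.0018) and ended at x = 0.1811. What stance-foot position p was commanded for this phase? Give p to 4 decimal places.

p = 0.0173

ωT = 2.9530·0.679 = 2.005087; cosh(ωT) = 3.780694, sinh(ωT) = 3.646046
x(T) = p + (x₀−p)·cosh(ωT) + (ẋ₀/ω)·sinh(ωT) ⇒ p·(1 − cosh) = x(T) − x₀·cosh − (ẋ₀/ω)·sinh
numerator   = 0.1811 − (0.0612)·3.780694 − (-0.0018/2.9530)·3.646046 = -0.048056
denominator = 1 − 3.780694 = -2.780694
p = -0.048056 / -2.780694 = 0.0173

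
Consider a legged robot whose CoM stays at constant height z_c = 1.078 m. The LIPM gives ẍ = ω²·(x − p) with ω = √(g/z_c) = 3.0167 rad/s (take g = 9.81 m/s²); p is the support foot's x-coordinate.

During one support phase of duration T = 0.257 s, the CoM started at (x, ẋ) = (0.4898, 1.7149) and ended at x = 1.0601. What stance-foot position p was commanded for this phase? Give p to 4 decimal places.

p = 0.2237

ωT = 3.0167·0.257 = 0.775292; cosh(ωT) = 1.315898, sinh(ωT) = 0.855328
x(T) = p + (x₀−p)·cosh(ωT) + (ẋ₀/ω)·sinh(ωT) ⇒ p·(1 − cosh) = x(T) − x₀·cosh − (ẋ₀/ω)·sinh
numerator   = 1.0601 − (0.4898)·1.315898 − (1.7149/3.0167)·0.855328 = -0.070654
denominator = 1 − 1.315898 = -0.315898
p = -0.070654 / -0.315898 = 0.2237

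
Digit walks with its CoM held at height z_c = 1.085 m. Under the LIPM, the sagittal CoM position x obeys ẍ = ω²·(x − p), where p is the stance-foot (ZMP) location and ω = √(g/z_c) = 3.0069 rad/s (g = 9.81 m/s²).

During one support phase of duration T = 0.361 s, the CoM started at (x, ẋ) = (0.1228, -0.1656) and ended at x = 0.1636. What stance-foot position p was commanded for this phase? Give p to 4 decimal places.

ωT = 3.0069·0.361 = 1.085491; cosh(ωT) = 1.649314, sinh(ωT) = 1.311579
x(T) = p + (x₀−p)·cosh(ωT) + (ẋ₀/ω)·sinh(ωT) ⇒ p·(1 − cosh) = x(T) − x₀·cosh − (ẋ₀/ω)·sinh
numerator   = 0.1636 − (0.1228)·1.649314 − (-0.1656/3.0069)·1.311579 = 0.033297
denominator = 1 − 1.649314 = -0.649314
p = 0.033297 / -0.649314 = -0.0513

p = -0.0513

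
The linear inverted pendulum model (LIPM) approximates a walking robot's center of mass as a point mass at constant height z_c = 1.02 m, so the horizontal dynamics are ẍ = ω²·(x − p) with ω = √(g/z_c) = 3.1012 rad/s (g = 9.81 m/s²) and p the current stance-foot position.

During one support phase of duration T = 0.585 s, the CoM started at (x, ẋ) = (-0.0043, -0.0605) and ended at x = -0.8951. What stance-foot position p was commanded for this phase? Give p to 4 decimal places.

p = 0.3830

ωT = 3.1012·0.585 = 1.814202; cosh(ωT) = 3.149573, sinh(ωT) = 2.986605
x(T) = p + (x₀−p)·cosh(ωT) + (ẋ₀/ω)·sinh(ωT) ⇒ p·(1 − cosh) = x(T) − x₀·cosh − (ẋ₀/ω)·sinh
numerator   = -0.8951 − (-0.0043)·3.149573 − (-0.0605/3.1012)·2.986605 = -0.823292
denominator = 1 − 3.149573 = -2.149573
p = -0.823292 / -2.149573 = 0.3830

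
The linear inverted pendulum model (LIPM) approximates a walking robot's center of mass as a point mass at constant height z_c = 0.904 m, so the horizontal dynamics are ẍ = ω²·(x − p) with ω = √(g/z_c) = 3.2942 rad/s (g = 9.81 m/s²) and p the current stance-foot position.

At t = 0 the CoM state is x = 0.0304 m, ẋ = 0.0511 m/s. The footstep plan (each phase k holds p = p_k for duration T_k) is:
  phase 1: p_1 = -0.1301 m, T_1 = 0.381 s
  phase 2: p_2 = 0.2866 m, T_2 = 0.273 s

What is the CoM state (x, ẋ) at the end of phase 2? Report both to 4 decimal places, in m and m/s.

x = 0.4570, ẋ = 1.0644

phase 1: p=-0.1301, T=0.381, ωT=1.255090, cosh=1.896602, sinh=1.611552; start (x,ẋ)=(0.030400, 0.051100) → end (x,ẋ)=(0.199303, 0.948975)
phase 2: p=0.2866, T=0.273, ωT=0.899317, cosh=1.432385, sinh=1.025538; start (x,ẋ)=(0.199303, 0.948975) → end (x,ẋ)=(0.456989, 1.064381)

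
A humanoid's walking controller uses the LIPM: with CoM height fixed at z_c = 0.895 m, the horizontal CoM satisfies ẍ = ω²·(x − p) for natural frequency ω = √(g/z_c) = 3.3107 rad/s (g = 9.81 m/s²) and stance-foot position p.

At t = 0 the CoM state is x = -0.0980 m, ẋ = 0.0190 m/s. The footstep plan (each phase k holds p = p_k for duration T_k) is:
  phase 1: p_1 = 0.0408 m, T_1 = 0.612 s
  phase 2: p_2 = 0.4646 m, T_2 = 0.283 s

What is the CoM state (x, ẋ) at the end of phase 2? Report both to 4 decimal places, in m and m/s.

phase 1: p=0.0408, T=0.612, ωT=2.026148, cosh=3.858329, sinh=3.726487; start (x,ẋ)=(-0.098000, 0.019000) → end (x,ẋ)=(-0.473350, -1.639106)
phase 2: p=0.4646, T=0.283, ωT=0.936928, cosh=1.471980, sinh=1.080150; start (x,ẋ)=(-0.473350, -1.639106) → end (x,ẋ)=(-1.450818, -5.766889)

x = -1.4508, ẋ = -5.7669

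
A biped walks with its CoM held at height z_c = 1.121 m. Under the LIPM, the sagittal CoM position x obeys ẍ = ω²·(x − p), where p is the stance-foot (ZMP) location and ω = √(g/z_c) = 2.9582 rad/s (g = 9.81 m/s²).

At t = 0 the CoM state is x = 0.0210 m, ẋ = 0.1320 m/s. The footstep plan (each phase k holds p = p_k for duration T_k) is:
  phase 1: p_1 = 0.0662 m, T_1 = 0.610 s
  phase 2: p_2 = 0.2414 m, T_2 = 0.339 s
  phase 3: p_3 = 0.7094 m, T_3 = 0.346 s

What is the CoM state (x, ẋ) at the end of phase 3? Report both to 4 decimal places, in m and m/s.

phase 1: p=0.0662, T=0.610, ωT=1.804502, cosh=3.120750, sinh=2.956194; start (x,ẋ)=(0.021000, 0.132000) → end (x,ẋ)=(0.057053, 0.016664)
phase 2: p=0.2414, T=0.339, ωT=1.002830, cosh=1.546412, sinh=1.179573; start (x,ẋ)=(0.057053, 0.016664) → end (x,ẋ)=(-0.037032, -0.617494)
phase 3: p=0.7094, T=0.346, ωT=1.023537, cosh=1.571172, sinh=1.211850; start (x,ẋ)=(-0.037032, -0.617494) → end (x,ẋ)=(-0.716334, -3.646070)

x = -0.7163, ẋ = -3.6461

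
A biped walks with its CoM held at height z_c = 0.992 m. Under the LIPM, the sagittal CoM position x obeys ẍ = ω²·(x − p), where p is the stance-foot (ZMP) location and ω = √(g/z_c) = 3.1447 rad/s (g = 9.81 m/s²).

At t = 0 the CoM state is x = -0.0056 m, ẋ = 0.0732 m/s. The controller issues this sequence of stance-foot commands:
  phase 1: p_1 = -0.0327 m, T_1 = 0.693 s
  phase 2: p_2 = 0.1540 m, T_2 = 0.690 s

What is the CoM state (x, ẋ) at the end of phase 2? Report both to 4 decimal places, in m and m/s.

phase 1: p=-0.0327, T=0.693, ωT=2.179277, cosh=4.476518, sinh=4.363395; start (x,ẋ)=(-0.005600, 0.073200) → end (x,ẋ)=(0.190182, 0.699536)
phase 2: p=0.1540, T=0.690, ωT=2.169843, cosh=4.435552, sinh=4.321357; start (x,ẋ)=(0.190182, 0.699536) → end (x,ẋ)=(1.275767, 3.594511)

x = 1.2758, ẋ = 3.5945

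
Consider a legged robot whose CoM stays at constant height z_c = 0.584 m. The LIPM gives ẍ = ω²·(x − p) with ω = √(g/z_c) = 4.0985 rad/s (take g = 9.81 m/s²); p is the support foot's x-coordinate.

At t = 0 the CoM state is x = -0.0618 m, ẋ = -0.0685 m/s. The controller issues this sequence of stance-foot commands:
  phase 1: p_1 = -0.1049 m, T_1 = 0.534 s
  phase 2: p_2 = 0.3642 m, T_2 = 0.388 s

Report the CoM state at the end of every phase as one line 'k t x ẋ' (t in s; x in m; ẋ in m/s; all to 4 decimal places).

1 0.5340 0.0162 0.4687
2 0.9220 -0.2560 -2.1554

phase 1: p=-0.1049, T=0.534, ωT=2.188599, cosh=4.517389, sinh=4.405315; start (x,ẋ)=(-0.061800, -0.068500) → end (x,ẋ)=(0.016172, 0.468737)
phase 2: p=0.3642, T=0.388, ωT=1.590218, cosh=2.554350, sinh=2.350468; start (x,ẋ)=(0.016172, 0.468737) → end (x,ẋ)=(-0.255968, -2.155377)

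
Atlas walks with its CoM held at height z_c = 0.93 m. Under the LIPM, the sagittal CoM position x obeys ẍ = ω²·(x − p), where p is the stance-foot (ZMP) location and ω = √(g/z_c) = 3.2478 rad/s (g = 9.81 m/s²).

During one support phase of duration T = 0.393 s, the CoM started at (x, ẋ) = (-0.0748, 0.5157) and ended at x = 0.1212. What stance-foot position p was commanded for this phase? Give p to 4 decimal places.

ωT = 3.2478·0.393 = 1.276385; cosh(ωT) = 1.931353, sinh(ωT) = 1.652309
x(T) = p + (x₀−p)·cosh(ωT) + (ẋ₀/ω)·sinh(ωT) ⇒ p·(1 − cosh) = x(T) − x₀·cosh − (ẋ₀/ω)·sinh
numerator   = 0.1212 − (-0.0748)·1.931353 − (0.5157/3.2478)·1.652309 = 0.003304
denominator = 1 − 1.931353 = -0.931353
p = 0.003304 / -0.931353 = -0.0035

p = -0.0035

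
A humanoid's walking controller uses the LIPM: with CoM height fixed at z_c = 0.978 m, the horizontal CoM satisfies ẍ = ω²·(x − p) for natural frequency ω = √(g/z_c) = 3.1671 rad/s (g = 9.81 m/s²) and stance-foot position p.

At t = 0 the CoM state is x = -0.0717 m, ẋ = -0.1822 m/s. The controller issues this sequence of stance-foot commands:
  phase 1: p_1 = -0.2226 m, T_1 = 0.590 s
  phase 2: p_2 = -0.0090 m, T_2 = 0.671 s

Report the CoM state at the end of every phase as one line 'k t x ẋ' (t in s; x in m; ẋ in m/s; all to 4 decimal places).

1 0.5900 0.0960 0.9071
2 1.2610 1.6188 5.2240

phase 1: p=-0.2226, T=0.590, ωT=1.868589, cosh=3.316745, sinh=3.162403; start (x,ẋ)=(-0.071700, -0.182200) → end (x,ẋ)=(0.095967, 0.907050)
phase 2: p=-0.0090, T=0.671, ωT=2.125124, cosh=4.246677, sinh=4.127259; start (x,ẋ)=(0.095967, 0.907050) → end (x,ẋ)=(1.618799, 5.224020)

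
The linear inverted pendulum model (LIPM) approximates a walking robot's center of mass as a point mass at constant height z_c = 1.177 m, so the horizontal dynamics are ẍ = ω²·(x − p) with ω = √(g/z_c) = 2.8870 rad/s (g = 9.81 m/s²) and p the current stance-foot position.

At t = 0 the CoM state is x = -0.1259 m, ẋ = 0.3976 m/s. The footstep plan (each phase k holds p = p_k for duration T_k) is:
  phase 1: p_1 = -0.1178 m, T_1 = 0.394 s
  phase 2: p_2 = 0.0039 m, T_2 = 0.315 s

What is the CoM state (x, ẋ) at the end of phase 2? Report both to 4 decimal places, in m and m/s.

x = 0.3208, ẋ = 1.1107

phase 1: p=-0.1178, T=0.394, ωT=1.137478, cosh=1.719760, sinh=1.399133; start (x,ẋ)=(-0.125900, 0.397600) → end (x,ẋ)=(0.060960, 0.651058)
phase 2: p=0.0039, T=0.315, ωT=0.909405, cosh=1.442804, sinh=1.040041; start (x,ẋ)=(0.060960, 0.651058) → end (x,ẋ)=(0.320769, 1.110677)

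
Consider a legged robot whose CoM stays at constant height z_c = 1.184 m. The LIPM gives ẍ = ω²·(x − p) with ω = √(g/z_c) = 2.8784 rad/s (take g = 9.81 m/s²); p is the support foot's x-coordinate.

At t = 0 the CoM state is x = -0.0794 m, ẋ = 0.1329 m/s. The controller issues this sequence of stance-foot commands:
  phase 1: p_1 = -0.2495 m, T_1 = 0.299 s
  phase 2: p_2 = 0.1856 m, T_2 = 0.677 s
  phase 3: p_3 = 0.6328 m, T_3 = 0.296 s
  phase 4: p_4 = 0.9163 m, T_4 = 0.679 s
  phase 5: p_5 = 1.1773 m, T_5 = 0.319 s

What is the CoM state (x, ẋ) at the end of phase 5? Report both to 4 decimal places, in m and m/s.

phase 1: p=-0.2495, T=0.299, ωT=0.860642, cosh=1.393784, sinh=0.970893; start (x,ẋ)=(-0.079400, 0.132900) → end (x,ẋ)=(0.032410, 0.660599)
phase 2: p=0.1856, T=0.677, ωT=1.948677, cosh=3.580928, sinh=3.438465; start (x,ẋ)=(0.032410, 0.660599) → end (x,ẋ)=(0.426173, 0.849395)
phase 3: p=0.6328, T=0.296, ωT=0.852006, cosh=1.385452, sinh=0.958894; start (x,ẋ)=(0.426173, 0.849395) → end (x,ẋ)=(0.629491, 0.606489)
phase 4: p=0.9163, T=0.679, ωT=1.954434, cosh=3.600782, sinh=3.459137; start (x,ẋ)=(0.629491, 0.606489) → end (x,ẋ)=(0.612417, -0.671857)
phase 5: p=1.1773, T=0.319, ωT=0.918210, cosh=1.452017, sinh=1.052784; start (x,ẋ)=(0.612417, -0.671857) → end (x,ẋ)=(0.111346, -2.687333)

x = 0.1113, ẋ = -2.6873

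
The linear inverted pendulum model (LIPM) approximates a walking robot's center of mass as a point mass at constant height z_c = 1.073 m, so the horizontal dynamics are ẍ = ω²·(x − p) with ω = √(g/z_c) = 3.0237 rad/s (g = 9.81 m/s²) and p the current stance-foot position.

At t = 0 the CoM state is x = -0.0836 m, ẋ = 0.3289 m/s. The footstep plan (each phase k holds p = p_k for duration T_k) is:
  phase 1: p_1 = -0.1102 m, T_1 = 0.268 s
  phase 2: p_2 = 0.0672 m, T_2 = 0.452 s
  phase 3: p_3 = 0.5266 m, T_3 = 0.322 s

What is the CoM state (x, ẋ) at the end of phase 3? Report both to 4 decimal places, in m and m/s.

x = 0.4809, ẋ = 0.4488

phase 1: p=-0.1102, T=0.268, ωT=0.810352, cosh=1.346700, sinh=0.901998; start (x,ẋ)=(-0.083600, 0.328900) → end (x,ẋ)=(0.023736, 0.515478)
phase 2: p=0.0672, T=0.452, ωT=1.366712, cosh=2.088689, sinh=1.833745; start (x,ẋ)=(0.023736, 0.515478) → end (x,ẋ)=(0.289033, 0.835679)
phase 3: p=0.5266, T=0.322, ωT=0.973631, cosh=1.512625, sinh=1.134916; start (x,ẋ)=(0.289033, 0.835679) → end (x,ẋ)=(0.480914, 0.448823)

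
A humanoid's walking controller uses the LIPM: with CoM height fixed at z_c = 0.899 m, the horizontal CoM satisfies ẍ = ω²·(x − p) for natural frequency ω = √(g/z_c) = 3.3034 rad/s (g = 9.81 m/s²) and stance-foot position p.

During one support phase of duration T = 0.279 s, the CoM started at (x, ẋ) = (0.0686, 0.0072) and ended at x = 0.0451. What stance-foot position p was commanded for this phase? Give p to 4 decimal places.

p = 0.1252

ωT = 3.3034·0.279 = 0.921649; cosh(ωT) = 1.455647, sinh(ωT) = 1.057784
x(T) = p + (x₀−p)·cosh(ωT) + (ẋ₀/ω)·sinh(ωT) ⇒ p·(1 − cosh) = x(T) − x₀·cosh − (ẋ₀/ω)·sinh
numerator   = 0.0451 − (0.0686)·1.455647 − (0.0072/3.3034)·1.057784 = -0.057063
denominator = 1 − 1.455647 = -0.455647
p = -0.057063 / -0.455647 = 0.1252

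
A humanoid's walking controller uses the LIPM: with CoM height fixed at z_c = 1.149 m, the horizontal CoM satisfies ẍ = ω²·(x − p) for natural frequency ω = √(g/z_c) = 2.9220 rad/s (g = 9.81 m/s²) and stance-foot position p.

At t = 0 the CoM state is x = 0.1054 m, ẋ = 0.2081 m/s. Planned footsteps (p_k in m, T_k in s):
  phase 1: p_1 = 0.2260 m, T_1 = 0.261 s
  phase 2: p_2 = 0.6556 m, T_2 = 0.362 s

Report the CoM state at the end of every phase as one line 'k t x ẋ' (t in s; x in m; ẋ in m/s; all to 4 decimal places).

1 0.2610 0.1283 -0.0240
2 0.6230 -0.2056 -1.9897

phase 1: p=0.2260, T=0.261, ωT=0.762642, cosh=1.305183, sinh=0.838750; start (x,ẋ)=(0.105400, 0.208100) → end (x,ẋ)=(0.128329, -0.023961)
phase 2: p=0.6556, T=0.362, ωT=1.057764, cosh=1.613578, sinh=1.266346; start (x,ẋ)=(0.128329, -0.023961) → end (x,ẋ)=(-0.205577, -1.989704)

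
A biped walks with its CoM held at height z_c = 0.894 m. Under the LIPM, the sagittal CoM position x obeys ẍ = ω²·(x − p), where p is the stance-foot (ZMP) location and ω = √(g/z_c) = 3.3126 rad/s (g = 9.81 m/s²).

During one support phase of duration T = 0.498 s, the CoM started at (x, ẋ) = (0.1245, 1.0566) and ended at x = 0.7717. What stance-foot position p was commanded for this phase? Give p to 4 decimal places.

ωT = 3.3126·0.498 = 1.649675; cosh(ωT) = 2.698700, sinh(ωT) = 2.506587
x(T) = p + (x₀−p)·cosh(ωT) + (ẋ₀/ω)·sinh(ωT) ⇒ p·(1 − cosh) = x(T) − x₀·cosh − (ẋ₀/ω)·sinh
numerator   = 0.7717 − (0.1245)·2.698700 − (1.0566/3.3126)·2.506587 = -0.363799
denominator = 1 − 2.698700 = -1.698700
p = -0.363799 / -1.698700 = 0.2142

p = 0.2142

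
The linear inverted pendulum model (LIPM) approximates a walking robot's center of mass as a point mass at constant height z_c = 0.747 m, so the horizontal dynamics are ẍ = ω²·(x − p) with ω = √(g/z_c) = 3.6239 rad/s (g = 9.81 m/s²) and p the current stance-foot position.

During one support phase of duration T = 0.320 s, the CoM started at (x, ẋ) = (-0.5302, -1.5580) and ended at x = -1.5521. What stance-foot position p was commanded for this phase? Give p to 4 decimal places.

p = 0.0074

ωT = 3.6239·0.320 = 1.159648; cosh(ωT) = 1.751204, sinh(ωT) = 1.437607
x(T) = p + (x₀−p)·cosh(ωT) + (ẋ₀/ω)·sinh(ωT) ⇒ p·(1 − cosh) = x(T) − x₀·cosh − (ẋ₀/ω)·sinh
numerator   = -1.5521 − (-0.5302)·1.751204 − (-1.5580/3.6239)·1.437607 = -0.005551
denominator = 1 − 1.751204 = -0.751204
p = -0.005551 / -0.751204 = 0.0074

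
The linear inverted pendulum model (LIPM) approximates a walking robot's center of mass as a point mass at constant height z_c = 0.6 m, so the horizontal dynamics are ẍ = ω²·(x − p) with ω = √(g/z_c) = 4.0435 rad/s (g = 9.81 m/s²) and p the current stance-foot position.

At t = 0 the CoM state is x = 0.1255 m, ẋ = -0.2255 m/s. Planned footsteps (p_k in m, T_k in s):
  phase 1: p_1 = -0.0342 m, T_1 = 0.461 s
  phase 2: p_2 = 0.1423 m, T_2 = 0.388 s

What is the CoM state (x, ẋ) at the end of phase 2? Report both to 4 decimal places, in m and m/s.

x = 1.3129, ẋ = 4.8539

phase 1: p=-0.0342, T=0.461, ωT=1.864054, cosh=3.302436, sinh=3.147393; start (x,ẋ)=(0.125500, -0.225500) → end (x,ẋ)=(0.317674, 1.287720)
phase 2: p=0.1423, T=0.388, ωT=1.568878, cosh=2.504768, sinh=2.296490; start (x,ẋ)=(0.317674, 1.287720) → end (x,ẋ)=(1.312926, 4.853934)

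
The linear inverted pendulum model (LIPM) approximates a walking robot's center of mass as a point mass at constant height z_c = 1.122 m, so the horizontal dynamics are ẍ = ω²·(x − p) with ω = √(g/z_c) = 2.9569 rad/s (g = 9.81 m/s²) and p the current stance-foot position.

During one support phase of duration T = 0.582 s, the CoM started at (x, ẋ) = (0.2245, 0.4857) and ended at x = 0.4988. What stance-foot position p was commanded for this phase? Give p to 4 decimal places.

ωT = 2.9569·0.582 = 1.720916; cosh(ωT) = 2.884274, sinh(ωT) = 2.705371
x(T) = p + (x₀−p)·cosh(ωT) + (ẋ₀/ω)·sinh(ωT) ⇒ p·(1 − cosh) = x(T) − x₀·cosh − (ẋ₀/ω)·sinh
numerator   = 0.4988 − (0.2245)·2.884274 − (0.4857/2.9569)·2.705371 = -0.593103
denominator = 1 − 2.884274 = -1.884274
p = -0.593103 / -1.884274 = 0.3148

p = 0.3148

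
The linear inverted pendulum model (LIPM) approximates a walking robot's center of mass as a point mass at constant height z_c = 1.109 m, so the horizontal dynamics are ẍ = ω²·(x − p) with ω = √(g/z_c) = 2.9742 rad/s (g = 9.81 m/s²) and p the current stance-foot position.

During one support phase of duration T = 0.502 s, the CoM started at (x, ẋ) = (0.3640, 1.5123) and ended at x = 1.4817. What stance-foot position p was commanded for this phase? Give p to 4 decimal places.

ωT = 2.9742·0.502 = 1.493048; cosh(ωT) = 2.337664, sinh(ωT) = 2.112978
x(T) = p + (x₀−p)·cosh(ωT) + (ẋ₀/ω)·sinh(ωT) ⇒ p·(1 − cosh) = x(T) − x₀·cosh − (ẋ₀/ω)·sinh
numerator   = 1.4817 − (0.3640)·2.337664 − (1.5123/2.9742)·2.112978 = -0.443602
denominator = 1 − 2.337664 = -1.337664
p = -0.443602 / -1.337664 = 0.3316

p = 0.3316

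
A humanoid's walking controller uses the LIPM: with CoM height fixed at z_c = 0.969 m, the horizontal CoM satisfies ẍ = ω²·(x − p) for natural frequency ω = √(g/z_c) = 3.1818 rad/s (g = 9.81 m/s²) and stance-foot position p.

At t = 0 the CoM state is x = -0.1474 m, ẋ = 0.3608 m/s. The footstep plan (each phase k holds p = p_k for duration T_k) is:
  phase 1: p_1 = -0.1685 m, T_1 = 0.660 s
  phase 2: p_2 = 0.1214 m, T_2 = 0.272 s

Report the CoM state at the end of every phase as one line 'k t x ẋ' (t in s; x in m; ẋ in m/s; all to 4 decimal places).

1 0.6600 0.3750 1.7653
2 0.9320 1.0184 3.2575

phase 1: p=-0.1685, T=0.660, ωT=2.099988, cosh=4.144265, sinh=4.021807; start (x,ẋ)=(-0.147400, 0.360800) → end (x,ẋ)=(0.374997, 1.765259)
phase 2: p=0.1214, T=0.272, ωT=0.865450, cosh=1.398468, sinh=0.977606; start (x,ẋ)=(0.374997, 1.765259) → end (x,ẋ)=(1.018421, 3.257482)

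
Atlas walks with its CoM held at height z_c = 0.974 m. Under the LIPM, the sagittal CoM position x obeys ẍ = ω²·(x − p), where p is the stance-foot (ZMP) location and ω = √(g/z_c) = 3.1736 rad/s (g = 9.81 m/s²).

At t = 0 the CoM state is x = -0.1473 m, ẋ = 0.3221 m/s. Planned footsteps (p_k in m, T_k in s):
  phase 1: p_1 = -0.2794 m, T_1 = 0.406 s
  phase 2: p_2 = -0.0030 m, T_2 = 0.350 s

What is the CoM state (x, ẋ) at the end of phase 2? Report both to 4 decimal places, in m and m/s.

x = 0.8197, ẋ = 2.8910

phase 1: p=-0.2794, T=0.406, ωT=1.288482, cosh=1.951482, sinh=1.675793; start (x,ẋ)=(-0.147300, 0.322100) → end (x,ẋ)=(0.148473, 1.331119)
phase 2: p=-0.0030, T=0.350, ωT=1.110760, cosh=1.682987, sinh=1.353678; start (x,ẋ)=(0.148473, 1.331119) → end (x,ẋ)=(0.819707, 2.890989)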